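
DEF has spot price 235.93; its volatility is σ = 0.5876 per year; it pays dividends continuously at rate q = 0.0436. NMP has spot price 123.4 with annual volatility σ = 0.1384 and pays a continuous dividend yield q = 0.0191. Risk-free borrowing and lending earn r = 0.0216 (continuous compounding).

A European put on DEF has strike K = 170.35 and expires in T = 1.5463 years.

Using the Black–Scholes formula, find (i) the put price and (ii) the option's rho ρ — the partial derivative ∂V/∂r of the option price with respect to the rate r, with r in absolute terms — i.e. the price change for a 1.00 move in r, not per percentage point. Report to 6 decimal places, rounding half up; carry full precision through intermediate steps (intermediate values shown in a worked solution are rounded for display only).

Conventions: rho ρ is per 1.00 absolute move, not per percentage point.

price = 31.130320
ρ = -123.942959

σ√T = 0.5876·√1.5463 = 0.730682
d₁ = (ln(S/K) + (r−q+σ²/2)T) / (σ√T) = (ln(235.93/170.35) + (0.0216−0.0436+0.5876²/2)·1.5463) / 0.730682 = (0.325680 + 0.232930) / 0.730682 = 0.764504
d₂ = d₁ − σ√T = 0.764504 − 0.730682 = 0.033822
e^{−rT} = 0.967152
e^{−qT} = 0.934804
N(−d₁) = 0.222283,  N(−d₂) = 0.486510
Put price V = K·e^{−rT}·N(−d₂) − S·e^{−qT}·N(−d₁) = 80.154536 − 49.024215 = 31.130320
ρ = −K·T·e^{−rT}·N(−d₂) = -123.942959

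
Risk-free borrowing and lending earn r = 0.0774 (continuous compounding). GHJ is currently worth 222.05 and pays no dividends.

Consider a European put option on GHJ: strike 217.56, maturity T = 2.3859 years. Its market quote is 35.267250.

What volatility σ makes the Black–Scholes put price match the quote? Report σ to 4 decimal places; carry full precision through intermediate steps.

sigma = 0.4395

At σ = 0.4395 the Black–Scholes value reproduces the quote:
σ√T = 0.4395·√2.3859 = 0.678867
d₁ = (ln(S/K) + (r+σ²/2)T) / (σ√T) = (ln(222.05/217.56) + (0.0774+0.4395²/2)·2.3859) / 0.678867 = (0.020428 + 0.415099) / 0.678867 = 0.641550
d₂ = d₁ − σ√T = 0.641550 − 0.678867 = -0.037318
e^{−rT} = 0.831380
N(−d₁) = 0.260583,  N(−d₂) = 0.514884
V = K·e^{−rT}·N(−d₂) − S·N(−d₁) = 93.129675 − 57.862425 = 35.267250 (equal to the quote); since ∂V/∂σ > 0 for all σ, the implied volatility is unique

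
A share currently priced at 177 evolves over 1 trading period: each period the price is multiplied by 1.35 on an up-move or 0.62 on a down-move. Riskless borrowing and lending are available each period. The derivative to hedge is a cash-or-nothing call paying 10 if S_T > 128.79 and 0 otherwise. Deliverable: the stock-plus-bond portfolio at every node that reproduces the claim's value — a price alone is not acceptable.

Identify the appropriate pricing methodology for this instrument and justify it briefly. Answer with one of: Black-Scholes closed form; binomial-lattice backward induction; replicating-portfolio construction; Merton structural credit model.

framework: replicating-portfolio construction

Key observation: a price alone would not answer the question — the per-node share/bond construction on the spot-177, 1.35/0.62 tree is required, and only the replicating-portfolio method yields it.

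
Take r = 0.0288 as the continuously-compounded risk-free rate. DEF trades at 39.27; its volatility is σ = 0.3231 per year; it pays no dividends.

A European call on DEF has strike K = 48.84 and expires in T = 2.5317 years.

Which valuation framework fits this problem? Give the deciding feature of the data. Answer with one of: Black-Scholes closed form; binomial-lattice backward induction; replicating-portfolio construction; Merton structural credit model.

framework: Black-Scholes closed form

Key observation: the instrument is a plain European call (strike 48.84) on a lognormal asset; the exact continuous-time formula applies directly.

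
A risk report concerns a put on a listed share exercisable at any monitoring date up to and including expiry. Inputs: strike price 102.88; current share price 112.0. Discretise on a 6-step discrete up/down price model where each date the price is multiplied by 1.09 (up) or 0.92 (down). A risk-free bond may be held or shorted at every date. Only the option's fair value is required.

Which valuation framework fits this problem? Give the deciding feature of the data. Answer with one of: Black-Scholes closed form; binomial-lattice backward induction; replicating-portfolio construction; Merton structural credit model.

framework: binomial-lattice backward induction

Key observation: the put (strike 102.88 on spot 112) is American-style on a 6-step discrete price model, so the early-exercise decision at every node requires stepwise backward valuation — a closed form cannot price the exercise right.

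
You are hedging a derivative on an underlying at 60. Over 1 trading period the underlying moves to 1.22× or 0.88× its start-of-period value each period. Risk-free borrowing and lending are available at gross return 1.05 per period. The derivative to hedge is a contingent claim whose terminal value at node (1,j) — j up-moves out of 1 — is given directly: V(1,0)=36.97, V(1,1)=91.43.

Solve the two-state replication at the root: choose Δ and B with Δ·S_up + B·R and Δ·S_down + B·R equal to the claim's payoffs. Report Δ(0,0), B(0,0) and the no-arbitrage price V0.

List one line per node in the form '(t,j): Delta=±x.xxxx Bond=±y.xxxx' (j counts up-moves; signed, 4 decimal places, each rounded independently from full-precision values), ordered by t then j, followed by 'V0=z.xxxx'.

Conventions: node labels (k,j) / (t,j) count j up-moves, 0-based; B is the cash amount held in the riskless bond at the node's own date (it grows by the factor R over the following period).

Under the risk-neutral measure, an up-move has probability p* = (R−d)/(u−d) = 0.5000 and values discount at R = 1.05.
Payoffs at expiry: V(1,0)=36.9700, V(1,1)=91.4300
  t=0,j=0: stock 60.0000 → up 73.2000 (V=91.4300), down 52.8000 (V=36.9700). Price 61.1429; hedge Δ=2.6696, bond B=-99.0336.
Sanity check at the root: Δ(0,0)·S0 + B(0,0) reproduces V0 = 61.1429.

(0,0): Delta=2.6696 Bond=-99.0336
V0=61.1429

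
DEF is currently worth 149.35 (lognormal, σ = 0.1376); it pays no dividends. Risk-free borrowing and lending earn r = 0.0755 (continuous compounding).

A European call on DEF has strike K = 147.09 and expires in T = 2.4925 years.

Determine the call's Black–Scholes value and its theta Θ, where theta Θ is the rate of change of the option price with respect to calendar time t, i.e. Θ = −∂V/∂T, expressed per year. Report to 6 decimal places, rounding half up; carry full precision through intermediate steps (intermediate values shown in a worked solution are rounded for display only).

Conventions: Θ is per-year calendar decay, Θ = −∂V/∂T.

price = 30.233225
Θ = -8.828445

σ√T = 0.1376·√2.4925 = 0.217238
d₁ = (ln(S/K) + (r+σ²/2)T) / (σ√T) = (ln(149.35/147.09) + (0.0755+0.1376²/2)·2.4925) / 0.217238 = (0.015248 + 0.211780) / 0.217238 = 1.045065
d₂ = d₁ − σ√T = 1.045065 − 0.217238 = 0.827826
e^{−rT} = 0.828462
N(d₁) = 0.852003,  N(d₂) = 0.796116
Call price V = S·N(d₁) − K·e^{−rT}·N(d₂) = 127.246713 − 97.013488 = 30.233225
φ(d₁) = (1/√(2π))·e^{−d₁²/2} = 0.231074
Θ = −S·φ(d₁)·σ/(2√T) − r·K·e^{−rT}·N(d₂) = −1.503927 − 7.324518 = -8.828445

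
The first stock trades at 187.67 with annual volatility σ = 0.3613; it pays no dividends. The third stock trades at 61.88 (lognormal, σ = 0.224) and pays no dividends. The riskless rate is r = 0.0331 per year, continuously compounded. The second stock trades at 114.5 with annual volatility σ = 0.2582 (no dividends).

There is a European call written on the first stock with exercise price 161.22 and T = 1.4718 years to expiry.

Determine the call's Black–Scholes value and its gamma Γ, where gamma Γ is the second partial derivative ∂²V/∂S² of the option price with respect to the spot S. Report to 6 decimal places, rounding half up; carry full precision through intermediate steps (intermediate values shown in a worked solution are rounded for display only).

price = 49.641354
Γ = 0.003857

σ√T = 0.3613·√1.4718 = 0.438321
d₁ = (ln(S/K) + (r+σ²/2)T) / (σ√T) = (ln(187.67/161.22) + (0.0331+0.3613²/2)·1.4718) / 0.438321 = (0.151915 + 0.144779) / 0.438321 = 0.676888
d₂ = d₁ − σ√T = 0.676888 − 0.438321 = 0.238567
e^{−rT} = 0.952451
N(d₁) = 0.750762,  N(d₂) = 0.594279
Call price V = S·N(d₁) − K·e^{−rT}·N(d₂) = 140.895435 − 91.254081 = 49.641354
φ(d₁) = (1/√(2π))·e^{−d₁²/2} = 0.317262
Γ = φ(d₁) / (S·σ·√T) = 0.003857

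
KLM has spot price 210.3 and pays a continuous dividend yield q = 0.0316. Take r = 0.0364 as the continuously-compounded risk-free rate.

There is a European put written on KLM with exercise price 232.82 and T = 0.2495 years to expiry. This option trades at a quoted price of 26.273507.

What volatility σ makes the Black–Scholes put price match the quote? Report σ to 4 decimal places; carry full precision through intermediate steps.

At σ = 0.2790 the Black–Scholes value reproduces the quote:
σ√T = 0.279·√0.2495 = 0.139360
d₁ = (ln(S/K) + (r−q+σ²/2)T) / (σ√T) = (ln(210.3/232.82) + (0.0364−0.0316+0.279²/2)·0.2495) / 0.139360 = (-0.101731 + 0.010908) / 0.139360 = -0.651708
d₂ = d₁ − σ√T = -0.651708 − 0.139360 = -0.791068
e^{−rT} = 0.990959
e^{−qT} = 0.992147
N(−d₁) = 0.742705,  N(−d₂) = 0.785548
V = K·e^{−rT}·N(−d₂) − S·e^{−qT}·N(−d₁) = 181.237800 − 154.964294 = 26.273507 (matching the quote); vega is positive throughout, so no other σ reproduces this price

sigma = 0.2790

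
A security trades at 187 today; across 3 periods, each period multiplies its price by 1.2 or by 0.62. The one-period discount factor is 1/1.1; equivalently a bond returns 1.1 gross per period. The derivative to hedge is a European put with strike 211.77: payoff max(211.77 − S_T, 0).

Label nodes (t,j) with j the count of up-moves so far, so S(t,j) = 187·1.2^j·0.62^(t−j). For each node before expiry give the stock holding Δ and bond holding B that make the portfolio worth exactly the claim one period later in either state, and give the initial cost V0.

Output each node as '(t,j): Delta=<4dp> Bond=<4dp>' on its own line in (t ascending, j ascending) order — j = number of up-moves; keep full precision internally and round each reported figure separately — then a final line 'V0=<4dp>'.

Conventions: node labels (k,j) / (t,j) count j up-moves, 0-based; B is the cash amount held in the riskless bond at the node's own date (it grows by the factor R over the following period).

The replicating-portfolio and risk-neutral prices coincide; use p* = (1.1−0.62)/(1.2−0.62) = 0.8276 for the latter.
Terminal payoffs: V(3,0)=167.2027, V(3,1)=125.5106, V(3,2)=44.8164, V(3,3)=0.0000
(2,0): S=71.8828. Δ = (V_up−V_dn)/(S_up−S_dn) = (125.5106−167.2027)/(86.2594−44.5673) = -1.0000. V = [p*·125.5106 + (1−p*)·167.2027]/1.1 = 120.6354. B = V − Δ·S = 192.5182.
(2,1): S=139.1280. Δ = (V_up−V_dn)/(S_up−S_dn) = (44.8164−125.5106)/(166.9536−86.2594) = -1.0000. V = [p*·44.8164 + (1−p*)·125.5106]/1.1 = 53.3902. B = V − Δ·S = 192.5182.
(2,2): S=269.2800. Δ = (V_up−V_dn)/(S_up−S_dn) = (0.0000−44.8164)/(323.1360−166.9536) = -0.2869. V = [p*·0.0000 + (1−p*)·44.8164]/1.1 = 7.0245. B = V − Δ·S = 84.2942.
(1,0): S=115.9400. Δ = (V_up−V_dn)/(S_up−S_dn) = (53.3902−120.6354)/(139.1280−71.8828) = -1.0000. V = [p*·53.3902 + (1−p*)·120.6354]/1.1 = 59.0765. B = V − Δ·S = 175.0165.
(1,1): S=224.4000. Δ = (V_up−V_dn)/(S_up−S_dn) = (7.0245−53.3902)/(269.2800−139.1280) = -0.3562. V = [p*·7.0245 + (1−p*)·53.3902]/1.1 = 13.6533. B = V − Δ·S = 93.5941.
(0,0): S=187.0000. Δ = (V_up−V_dn)/(S_up−S_dn) = (13.6533−59.0765)/(224.4000−115.9400) = -0.4188. V = [p*·13.6533 + (1−p*)·59.0765]/1.1 = 19.5317. B = V − Δ·S = 97.8477.
Verification: the root portfolio costs Δ(0,0)·S0 + B(0,0) = 19.5317, matching V0.

(0,0): Delta=-0.4188 Bond=97.8477
(1,0): Delta=-1.0000 Bond=175.0165
(1,1): Delta=-0.3562 Bond=93.5941
(2,0): Delta=-1.0000 Bond=192.5182
(2,1): Delta=-1.0000 Bond=192.5182
(2,2): Delta=-0.2869 Bond=84.2942
V0=19.5317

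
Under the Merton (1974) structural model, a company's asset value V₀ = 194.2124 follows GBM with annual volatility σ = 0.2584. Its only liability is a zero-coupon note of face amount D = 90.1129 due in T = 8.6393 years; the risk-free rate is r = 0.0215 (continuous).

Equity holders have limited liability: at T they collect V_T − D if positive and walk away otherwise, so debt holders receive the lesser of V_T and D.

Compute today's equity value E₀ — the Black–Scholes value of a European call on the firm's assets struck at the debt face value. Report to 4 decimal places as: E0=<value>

Equity is a call on the firm's assets struck at D = 90.1129:
d₁ = [ln(V₀/D) + (r + σ²/2)T] / (σ√T)
   = [ln(194.2124/90.1129) + (0.0215 + 0.5·0.2584²)·8.6393] / (0.2584·√8.6393)
   = [0.767889 + 0.474170] / 0.759507 = 1.635350
d₂ = d₁ − σ√T = 1.635350 − 0.759507 = 0.875843
N(d₁) = 0.949012,  N(d₂) = 0.809442,  e^(−rT) = 0.830485
E₀ = V₀·N(d₁) − D·e^(−rT)·N(d₂)
   = 194.2124·0.949012 − 90.1129·0.830485·0.809442 = 123.733333

E0=123.7333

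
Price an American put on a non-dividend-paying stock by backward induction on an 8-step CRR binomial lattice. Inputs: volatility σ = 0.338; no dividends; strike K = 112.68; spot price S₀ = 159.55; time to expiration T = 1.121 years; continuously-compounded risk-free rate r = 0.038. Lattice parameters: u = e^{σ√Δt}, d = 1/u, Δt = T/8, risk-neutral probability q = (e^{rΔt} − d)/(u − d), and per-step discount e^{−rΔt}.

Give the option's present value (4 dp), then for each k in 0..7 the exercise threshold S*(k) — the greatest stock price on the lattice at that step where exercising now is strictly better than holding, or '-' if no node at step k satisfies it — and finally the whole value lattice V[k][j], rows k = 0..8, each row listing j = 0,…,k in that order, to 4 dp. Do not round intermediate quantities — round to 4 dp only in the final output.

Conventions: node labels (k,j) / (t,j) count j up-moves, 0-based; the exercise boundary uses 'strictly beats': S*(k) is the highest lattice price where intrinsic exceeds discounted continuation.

Δt=0.14012, u=1.13488, d=0.88115, q=0.48945, disc=e^(-rΔt)=0.99469
k=8 terminal: V=max(K-S,0) → 54.6963 38.0001 16.4963 0.0000 0.0000 0.0000 0.0000 0.0000 0.0000
k=7: j=0 S=65.8044 intr=46.8756 cont=46.2772 V=46.8756[EX]; j=1 S=84.7525 intr=27.9275 cont=27.3291 V=27.9275[EX]; j=2 S=109.1566 intr=3.5234 cont=8.3774 V=8.3774[hold]; j=3 S=140.5879 intr=0.0000 cont=0.0000 V=0.0000[hold]; j=4 S=181.0697 intr=0.0000 cont=0.0000 V=0.0000[hold]; j=5 S=233.2080 intr=0.0000 cont=0.0000 V=0.0000[hold]; j=6 S=300.3594 intr=0.0000 cont=0.0000 V=0.0000[hold]; j=7 S=386.8467 intr=0.0000 cont=0.0000 V=0.0000[hold]  S*(7)=84.7525
k=6: j=0 S=74.6799 intr=38.0001 cont=37.4017 V=38.0001[EX]; j=1 S=96.1837 intr=16.4963 cont=18.2612 V=18.2612[hold]; j=2 S=123.8794 intr=0.0000 cont=4.2544 V=4.2544[hold]; j=3 S=159.5500 intr=0.0000 cont=0.0000 V=0.0000[hold]; j=4 S=205.4918 intr=0.0000 cont=0.0000 V=0.0000[hold]; j=5 S=264.6624 intr=0.0000 cont=0.0000 V=0.0000[hold]; j=6 S=340.8710 intr=0.0000 cont=0.0000 V=0.0000[hold]  S*(6)=74.6799
k=5: j=0 S=84.7525 intr=27.9275 cont=28.1883 V=28.1883[hold]; j=1 S=109.1566 intr=3.5234 cont=11.3449 V=11.3449[hold]; j=2 S=140.5879 intr=0.0000 cont=2.1605 V=2.1605[hold]; j=3 S=181.0697 intr=0.0000 cont=0.0000 V=0.0000[hold]; j=4 S=233.2080 intr=0.0000 cont=0.0000 V=0.0000[hold]; j=5 S=300.3594 intr=0.0000 cont=0.0000 V=0.0000[hold]  S*(5)=-
k=4: j=0 S=96.1837 intr=16.4963 cont=19.8383 V=19.8383[hold]; j=1 S=123.8794 intr=0.0000 cont=6.8132 V=6.8132[hold]; j=2 S=159.5500 intr=0.0000 cont=1.0972 V=1.0972[hold]; j=3 S=205.4918 intr=0.0000 cont=0.0000 V=0.0000[hold]; j=4 S=264.6624 intr=0.0000 cont=0.0000 V=0.0000[hold]  S*(4)=-
k=3: j=0 S=109.1566 intr=3.5234 cont=13.3917 V=13.3917[hold]; j=1 S=140.5879 intr=0.0000 cont=3.9942 V=3.9942[hold]; j=2 S=181.0697 intr=0.0000 cont=0.5572 V=0.5572[hold]; j=3 S=233.2080 intr=0.0000 cont=0.0000 V=0.0000[hold]  S*(3)=-
k=2: j=0 S=123.8794 intr=0.0000 cont=8.7453 V=8.7453[hold]; j=1 S=159.5500 intr=0.0000 cont=2.2996 V=2.2996[hold]; j=2 S=205.4918 intr=0.0000 cont=0.2830 V=0.2830[hold]  S*(2)=-
k=1: j=0 S=140.5879 intr=0.0000 cont=5.5608 V=5.5608[hold]; j=1 S=181.0697 intr=0.0000 cont=1.3056 V=1.3056[hold]  S*(1)=-
k=0: j=0 S=159.5500 intr=0.0000 cont=3.4596 V=3.4596[hold]  S*(0)=-

price = 3.4596
boundary = - - - - - - 74.6799 84.7525
tree:
3.4596
5.5608 1.3056
8.7453 2.2996 0.2830
13.3917 3.9942 0.5572 0.0000
19.8383 6.8132 1.0972 0.0000 0.0000
28.1883 11.3449 2.1605 0.0000 0.0000 0.0000
38.0001 18.2612 4.2544 0.0000 0.0000 0.0000 0.0000
46.8756 27.9275 8.3774 0.0000 0.0000 0.0000 0.0000 0.0000
54.6963 38.0001 16.4963 0.0000 0.0000 0.0000 0.0000 0.0000 0.0000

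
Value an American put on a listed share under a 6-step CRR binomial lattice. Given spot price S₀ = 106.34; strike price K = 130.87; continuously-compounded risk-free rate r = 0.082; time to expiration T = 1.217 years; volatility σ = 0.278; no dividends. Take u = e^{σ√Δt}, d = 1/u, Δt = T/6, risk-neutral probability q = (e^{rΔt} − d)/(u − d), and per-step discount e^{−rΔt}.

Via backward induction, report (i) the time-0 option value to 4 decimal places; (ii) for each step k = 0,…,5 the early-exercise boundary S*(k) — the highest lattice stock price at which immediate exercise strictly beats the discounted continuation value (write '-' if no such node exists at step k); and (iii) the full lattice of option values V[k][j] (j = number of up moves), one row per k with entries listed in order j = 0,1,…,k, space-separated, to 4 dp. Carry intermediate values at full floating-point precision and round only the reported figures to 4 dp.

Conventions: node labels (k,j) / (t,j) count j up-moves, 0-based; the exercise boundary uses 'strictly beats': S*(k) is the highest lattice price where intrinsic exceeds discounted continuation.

price = 24.9269
boundary = - 93.8257 106.3400 93.8257 106.3400 93.8257
tree:
24.9269
37.0443 15.1985
48.0859 24.5300 7.5815
57.8281 37.0443 13.9012 2.3381
66.4239 48.0859 24.5300 5.1185 0.0000
74.0080 57.8281 37.0443 11.2052 0.0000 0.0000
80.6997 66.4239 48.0859 24.5300 0.0000 0.0000 0.0000

params: Δt=0.20283 u=1.13338 d=0.88232 q=0.53554 e^(-rΔt)=0.98351
t_6 payoffs: 80.6997 66.4239 48.0859 24.5300 0.0000 0.0000 0.0000
t_5: node(5,0) S=56.8620 payoff=74.0080 vs cont=71.8493 → 74.0080 [stop]  node(5,1) S=73.0419 payoff=57.8281 vs cont=55.6695 → 57.8281 [stop]  node(5,2) S=93.8257 payoff=37.0443 vs cont=34.8856 → 37.0443 [stop]  node(5,3) S=120.5235 payoff=10.3465 vs cont=11.2052 → 11.2052 [wait]  node(5,4) S=154.8180 payoff=0.0000 vs cont=0.0000 → 0.0000 [wait]  node(5,5) S=198.8709 payoff=0.0000 vs cont=0.0000 → 0.0000 [wait]  ⇒ S*(5)=93.8257
t_4: node(4,0) S=64.4461 payoff=66.4239 vs cont=64.2652 → 66.4239 [stop]  node(4,1) S=82.7841 payoff=48.0859 vs cont=45.9273 → 48.0859 [stop]  node(4,2) S=106.3400 payoff=24.5300 vs cont=22.8236 → 24.5300 [stop]  node(4,3) S=136.5987 payoff=0.0000 vs cont=5.1185 → 5.1185 [wait]  node(4,4) S=175.4674 payoff=0.0000 vs cont=0.0000 → 0.0000 [wait]  ⇒ S*(4)=106.3400
t_3: node(3,0) S=73.0419 payoff=57.8281 vs cont=55.6695 → 57.8281 [stop]  node(3,1) S=93.8257 payoff=37.0443 vs cont=34.8856 → 37.0443 [stop]  node(3,2) S=120.5235 payoff=10.3465 vs cont=13.9012 → 13.9012 [wait]  node(3,3) S=154.8180 payoff=0.0000 vs cont=2.3381 → 2.3381 [wait]  ⇒ S*(3)=93.8257
t_2: node(2,0) S=82.7841 payoff=48.0859 vs cont=45.9273 → 48.0859 [stop]  node(2,1) S=106.3400 payoff=24.5300 vs cont=24.2436 → 24.5300 [stop]  node(2,2) S=136.5987 payoff=0.0000 vs cont=7.5815 → 7.5815 [wait]  ⇒ S*(2)=106.3400
t_1: node(1,0) S=93.8257 payoff=37.0443 vs cont=34.8856 → 37.0443 [stop]  node(1,1) S=120.5235 payoff=10.3465 vs cont=15.1985 → 15.1985 [wait]  ⇒ S*(1)=93.8257
t_0: node(0,0) S=106.3400 payoff=24.5300 vs cont=24.9269 → 24.9269 [wait]  ⇒ S*(0)=-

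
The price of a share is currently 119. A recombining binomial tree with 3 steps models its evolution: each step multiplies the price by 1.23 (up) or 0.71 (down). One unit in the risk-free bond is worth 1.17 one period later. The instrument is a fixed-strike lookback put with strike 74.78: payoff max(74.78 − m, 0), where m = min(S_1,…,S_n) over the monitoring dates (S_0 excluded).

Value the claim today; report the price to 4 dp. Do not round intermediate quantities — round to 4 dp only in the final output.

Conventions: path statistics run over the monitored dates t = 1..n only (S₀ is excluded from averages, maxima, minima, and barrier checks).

No-arbitrage gives p* = (R−d)/(u−d) = 0.8846: enumerate every path, weight its payoff by its p*-probability, and discount by R^3.
Enumerate all 2^3 = 8 price paths (U = up ×1.23, D = down ×0.71); each path with k up-moves has probability p*^k·(1−p*)^(3−k).
DDD: m=42.5914, payoff=32.1886, prob=0.001536
UDD: m=73.7851, payoff=0.9949, prob=0.011777
DUD: m=73.7851, payoff=0.9949, prob=0.011777
UUD: m=127.8249, payoff=0.0000, prob=0.090294
DDU: m=59.9879, payoff=14.7921, prob=0.011777
UDU: m=103.9227, payoff=0.0000, prob=0.090294
DUU: m=84.4900, payoff=0.0000, prob=0.090294
UUU: m=146.3700, payoff=0.0000, prob=0.692251
Price = Σ prob·payoff / R^3 = 0.247095 / 1.601613 = 0.1543

price = 0.1543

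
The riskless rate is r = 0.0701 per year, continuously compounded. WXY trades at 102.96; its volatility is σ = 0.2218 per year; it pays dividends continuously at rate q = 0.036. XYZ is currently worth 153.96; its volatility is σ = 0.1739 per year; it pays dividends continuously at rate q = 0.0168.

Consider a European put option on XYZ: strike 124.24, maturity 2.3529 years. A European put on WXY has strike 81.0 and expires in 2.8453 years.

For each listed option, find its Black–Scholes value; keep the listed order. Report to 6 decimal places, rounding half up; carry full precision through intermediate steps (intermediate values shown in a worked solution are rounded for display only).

price(XYZ put K=124.24) = 1.591795
price(WXY put K=81.0) = 2.916365

[XYZ put K=124.24]
σ√T = 0.1739·√2.3529 = 0.266748
d₁ = (ln(S/K) + (r−q+σ²/2)T) / (σ√T) = (ln(153.96/124.24) + (0.0701−0.0168+0.1739²/2)·2.3529) / 0.266748 = (0.214478 + 0.160987) / 0.266748 = 1.407562
d₂ = d₁ − σ√T = 1.407562 − 0.266748 = 1.140814
e^{−rT} = 0.847946
e^{−qT} = 0.961242
N(−d₁) = 0.079630,  N(−d₂) = 0.126974
price = K·e^{−rT}·N(−d₂) − S·e^{−qT}·N(−d₁) = 13.376526 − 11.784731 = 1.591795
[WXY put K=81.0]
σ√T = 0.2218·√2.8453 = 0.374133
d₁ = (ln(S/K) + (r−q+σ²/2)T) / (σ√T) = (ln(102.96/81.0) + (0.0701−0.036+0.2218²/2)·2.8453) / 0.374133 = (0.239891 + 0.167012) / 0.374133 = 1.087592
d₂ = d₁ − σ√T = 1.087592 − 0.374133 = 0.713460
e^{−rT} = 0.819177
e^{−qT} = 0.902641
N(−d₁) = 0.138388,  N(−d₂) = 0.237781
price = K·e^{−rT}·N(−d₂) − S·e^{−qT}·N(−d₁) = 15.777535 − 12.861170 = 2.916365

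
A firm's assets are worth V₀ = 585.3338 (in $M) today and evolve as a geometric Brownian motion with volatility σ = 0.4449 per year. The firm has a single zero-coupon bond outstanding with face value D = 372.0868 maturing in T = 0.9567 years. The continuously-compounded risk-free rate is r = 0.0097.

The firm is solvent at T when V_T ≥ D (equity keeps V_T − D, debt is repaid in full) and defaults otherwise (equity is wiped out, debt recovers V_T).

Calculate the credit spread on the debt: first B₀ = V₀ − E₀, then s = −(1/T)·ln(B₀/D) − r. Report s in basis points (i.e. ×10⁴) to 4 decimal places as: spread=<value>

spread=425.4977

Equity is a call on the firm's assets struck at D = 372.0868:
d₁ = [ln(V₀/D) + (r + σ²/2)T] / (σ√T)
   = [ln(585.3338/372.0868) + (0.0097 + 0.5·0.4449²)·0.9567] / (0.4449·√0.9567)
   = [0.453055 + 0.103963] / 0.435161 = 1.280026
d₂ = d₁ − σ√T = 1.280026 − 0.435161 = 0.844865
N(d₁) = 0.899732,  N(d₂) = 0.800907,  e^(−rT) = 0.990763
E₀ = V₀·N(d₁) − D·e^(−rT)·N(d₂)
   = 585.3338·0.899732 − 372.0868·0.990763·0.800907 = 231.389413
B₀ = V₀ − E₀ = 585.3338 − 231.389413 = 353.944387
spread = −(1/T)·ln(B₀/D) − r = −(1/0.9567)·ln(353.944387/372.0868) − 0.0097 = 0.04254977
in basis points: 0.04254977 × 10⁴ = 425.4977 bp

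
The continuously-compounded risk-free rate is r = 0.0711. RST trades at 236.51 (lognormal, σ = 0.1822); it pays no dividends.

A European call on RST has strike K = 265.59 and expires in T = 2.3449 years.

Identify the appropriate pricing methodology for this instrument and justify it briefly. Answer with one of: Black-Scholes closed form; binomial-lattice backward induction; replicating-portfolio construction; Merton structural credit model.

framework: Black-Scholes closed form

Key observation: a European claim on RST (strike 265.59) — a lognormal (GBM) underlying with constant rate and volatility — has an exact closed-form value; no lattice or capital structure is involved.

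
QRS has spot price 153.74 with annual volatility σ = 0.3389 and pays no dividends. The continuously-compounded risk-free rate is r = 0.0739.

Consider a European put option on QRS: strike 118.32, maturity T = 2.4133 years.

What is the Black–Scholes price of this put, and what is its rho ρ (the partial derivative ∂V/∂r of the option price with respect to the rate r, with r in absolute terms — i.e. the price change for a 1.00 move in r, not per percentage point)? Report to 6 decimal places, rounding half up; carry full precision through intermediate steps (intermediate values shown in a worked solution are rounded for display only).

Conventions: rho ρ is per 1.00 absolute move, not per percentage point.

price = 7.172041
ρ = -67.692548

σ√T = 0.3389·√2.4133 = 0.526474
d₁ = (ln(S/K) + (r+σ²/2)T) / (σ√T) = (ln(153.74/118.32) + (0.0739+0.3389²/2)·2.4133) / 0.526474 = (0.261870 + 0.316930) / 0.526474 = 1.099390
d₂ = d₁ − σ√T = 1.099390 − 0.526474 = 0.572915
e^{−rT} = 0.836656
N(−d₁) = 0.135799,  N(−d₂) = 0.283351
Put price V = K·e^{−rT}·N(−d₂) − S·N(−d₁) = 28.049786 − 20.877744 = 7.172041
ρ = −K·T·e^{−rT}·N(−d₂) = -67.692548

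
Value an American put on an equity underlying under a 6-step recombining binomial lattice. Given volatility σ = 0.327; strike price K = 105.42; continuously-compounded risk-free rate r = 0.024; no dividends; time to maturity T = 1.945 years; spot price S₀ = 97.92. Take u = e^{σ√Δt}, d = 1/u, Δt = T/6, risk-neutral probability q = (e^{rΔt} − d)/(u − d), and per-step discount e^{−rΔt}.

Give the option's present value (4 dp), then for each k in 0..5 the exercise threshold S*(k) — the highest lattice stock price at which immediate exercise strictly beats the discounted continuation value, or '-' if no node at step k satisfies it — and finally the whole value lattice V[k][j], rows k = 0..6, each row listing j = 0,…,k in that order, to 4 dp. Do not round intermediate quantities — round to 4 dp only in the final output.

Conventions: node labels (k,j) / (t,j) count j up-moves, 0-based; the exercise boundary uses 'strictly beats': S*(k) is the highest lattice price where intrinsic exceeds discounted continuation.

params: Δt=0.32417 u=1.20464 d=0.83012 q=0.47444 e^(-rΔt)=0.99225
t_6 payoffs: 73.3772 58.9209 37.9427 7.5000 0.0000 0.0000 0.0000
t_5: node(5,0) S=38.6000 payoff=66.8200 vs cont=66.0030 → 66.8200 [stop]  node(5,1) S=56.0146 payoff=49.4054 vs cont=48.5884 → 49.4054 [stop]  node(5,2) S=81.2858 payoff=24.1342 vs cont=23.3172 → 24.1342 [stop]  node(5,3) S=117.9582 payoff=0.0000 vs cont=3.9111 → 3.9111 [wait]  node(5,4) S=171.1755 payoff=0.0000 vs cont=0.0000 → 0.0000 [wait]  node(5,5) S=248.4020 payoff=0.0000 vs cont=0.0000 → 0.0000 [wait]  ⇒ S*(5)=81.2858
t_4: node(4,0) S=46.4991 payoff=58.9209 vs cont=58.1039 → 58.9209 [stop]  node(4,1) S=67.4773 payoff=37.9427 vs cont=37.1257 → 37.9427 [stop]  node(4,2) S=97.9200 payoff=7.5000 vs cont=14.4268 → 14.4268 [wait]  node(4,3) S=142.0970 payoff=0.0000 vs cont=2.0396 → 2.0396 [wait]  node(4,4) S=206.2046 payoff=0.0000 vs cont=0.0000 → 0.0000 [wait]  ⇒ S*(4)=67.4773
t_3: node(3,0) S=56.0146 payoff=49.4054 vs cont=48.5884 → 49.4054 [stop]  node(3,1) S=81.2858 payoff=24.1342 vs cont=26.5781 → 26.5781 [wait]  node(3,2) S=117.9582 payoff=0.0000 vs cont=8.4835 → 8.4835 [wait]  node(3,3) S=171.1755 payoff=0.0000 vs cont=1.0636 → 1.0636 [wait]  ⇒ S*(3)=56.0146
t_2: node(2,0) S=67.4773 payoff=37.9427 vs cont=38.2762 → 38.2762 [wait]  node(2,1) S=97.9200 payoff=7.5000 vs cont=17.8538 → 17.8538 [wait]  node(2,2) S=142.0970 payoff=0.0000 vs cont=4.9247 → 4.9247 [wait]  ⇒ S*(2)=-
t_1: node(1,0) S=81.2858 payoff=24.1342 vs cont=28.3654 → 28.3654 [wait]  node(1,1) S=117.9582 payoff=0.0000 vs cont=11.6289 → 11.6289 [wait]  ⇒ S*(1)=-
t_0: node(0,0) S=97.9200 payoff=7.5000 vs cont=20.2666 → 20.2666 [wait]  ⇒ S*(0)=-

price = 20.2666
boundary = - - - 56.0146 67.4773 81.2858
tree:
20.2666
28.3654 11.6289
38.2762 17.8538 4.9247
49.4054 26.5781 8.4835 1.0636
58.9209 37.9427 14.4268 2.0396 0.0000
66.8200 49.4054 24.1342 3.9111 0.0000 0.0000
73.3772 58.9209 37.9427 7.5000 0.0000 0.0000 0.0000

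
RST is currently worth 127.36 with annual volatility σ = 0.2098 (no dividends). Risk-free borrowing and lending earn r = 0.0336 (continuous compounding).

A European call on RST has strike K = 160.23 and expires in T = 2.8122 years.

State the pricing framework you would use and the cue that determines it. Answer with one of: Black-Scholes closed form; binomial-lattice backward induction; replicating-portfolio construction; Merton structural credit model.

Key observation: a European-exercise option on RST struck at 160.23 — a GBM underlying with constant parameters — admits an analytic price: the data contain no early exercise, no discrete tree, no debt structure.

framework: Black-Scholes closed form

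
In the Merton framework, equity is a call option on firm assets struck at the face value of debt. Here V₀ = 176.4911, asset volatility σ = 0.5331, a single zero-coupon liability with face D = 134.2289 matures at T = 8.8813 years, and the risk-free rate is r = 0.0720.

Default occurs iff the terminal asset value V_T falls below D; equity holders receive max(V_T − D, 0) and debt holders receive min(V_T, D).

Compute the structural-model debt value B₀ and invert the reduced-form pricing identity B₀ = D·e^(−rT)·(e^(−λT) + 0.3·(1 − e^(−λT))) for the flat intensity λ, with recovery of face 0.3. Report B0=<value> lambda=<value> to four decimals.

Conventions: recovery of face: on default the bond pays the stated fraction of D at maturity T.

B0=44.3404 lambda=0.0860

Equity is a call on the firm's assets struck at D = 134.2289:
d₁ = [ln(V₀/D) + (r + σ²/2)T] / (σ√T)
   = [ln(176.4911/134.2289) + (0.0720 + 0.5·0.5331²)·8.8813] / (0.5331·√8.8813)
   = [0.273724 + 1.901467] / 1.588718 = 1.369148
d₂ = d₁ − σ√T = 1.369148 − 1.588718 = -0.219571
N(d₁) = 0.914523,  N(d₂) = 0.413103,  e^(−rT) = 0.527581
E₀ = V₀·N(d₁) − D·e^(−rT)·N(d₂)
   = 176.4911·0.914523 − 134.2289·0.527581·0.413103 = 132.150733
B₀ = V₀ − E₀ = 176.4911 − 132.150733 = 44.340367
e^(−λT) = (B₀·e^(rT)/D − 0.3)/(1 − 0.3) = (44.3404·1.895445/134.2289 − 0.3)/0.7 = 0.46590048
λ = −ln(0.46590048)/8.8813 = 0.085999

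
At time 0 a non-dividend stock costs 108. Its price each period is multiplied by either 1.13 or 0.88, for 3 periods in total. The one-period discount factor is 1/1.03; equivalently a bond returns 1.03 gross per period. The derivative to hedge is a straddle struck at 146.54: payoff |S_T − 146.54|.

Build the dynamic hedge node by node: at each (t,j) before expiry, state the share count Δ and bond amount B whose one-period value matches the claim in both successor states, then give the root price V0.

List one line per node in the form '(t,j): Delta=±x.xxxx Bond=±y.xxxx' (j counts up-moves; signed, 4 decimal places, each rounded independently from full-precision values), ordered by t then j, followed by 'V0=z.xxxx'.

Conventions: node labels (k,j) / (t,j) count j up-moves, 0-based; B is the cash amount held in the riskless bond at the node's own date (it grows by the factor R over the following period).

Under the risk-neutral measure, an up-move has probability p* = (R−d)/(u−d) = 0.6000 and values discount at R = 1.03.
Expiry values: V(3,0)=72.9410, V(3,1)=52.0322, V(3,2)=25.1834, V(3,3)=9.2929
  t=2,j=0: stock 83.6352 → up 94.5078 (V=52.0322), down 73.5990 (V=72.9410). Price 58.6366; hedge Δ=-1.0000, bond B=142.2718.
  t=2,j=1: stock 107.3952 → up 121.3566 (V=25.1834), down 94.5078 (V=52.0322). Price 34.8766; hedge Δ=-1.0000, bond B=142.2718.
  t=2,j=2: stock 137.9052 → up 155.8329 (V=9.2929), down 121.3566 (V=25.1834). Price 15.1933; hedge Δ=-0.4609, bond B=78.7555.
  t=1,j=0: stock 95.0400 → up 107.3952 (V=34.8766), down 83.6352 (V=58.6366). Price 43.0880; hedge Δ=-1.0000, bond B=138.1280.
  t=1,j=1: stock 122.0400 → up 137.9052 (V=15.1933), down 107.3952 (V=34.8766). Price 22.3948; hedge Δ=-0.6451, bond B=101.1282.
  t=0,j=0: stock 108.0000 → up 122.0400 (V=22.3948), down 95.0400 (V=43.0880). Price 29.7787; hedge Δ=-0.7664, bond B=112.5516.
Sanity check at the root: Δ(0,0)·S0 + B(0,0) reproduces V0 = 29.7787.

(0,0): Delta=-0.7664 Bond=112.5516
(1,0): Delta=-1.0000 Bond=138.1280
(1,1): Delta=-0.6451 Bond=101.1282
(2,0): Delta=-1.0000 Bond=142.2718
(2,1): Delta=-1.0000 Bond=142.2718
(2,2): Delta=-0.4609 Bond=78.7555
V0=29.7787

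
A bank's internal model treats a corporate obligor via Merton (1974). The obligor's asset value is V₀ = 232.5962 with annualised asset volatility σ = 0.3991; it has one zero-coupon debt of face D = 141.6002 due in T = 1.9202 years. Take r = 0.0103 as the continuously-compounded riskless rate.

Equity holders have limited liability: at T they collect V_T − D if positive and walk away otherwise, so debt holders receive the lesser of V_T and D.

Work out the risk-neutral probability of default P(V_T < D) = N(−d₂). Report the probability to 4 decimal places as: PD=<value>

Apply the equity-as-call identities (strike 141.6002, horizon 1.9202 years):
d₁ = [ln(V₀/D) + (r + σ²/2)T] / (σ√T)
   = [ln(232.5962/141.6002) + (0.0103 + 0.5·0.3991²)·1.9202] / (0.3991·√1.9202)
   = [0.496296 + 0.172704] / 0.553038 = 1.209682
d₂ = d₁ − σ√T = 1.209682 − 0.553038 = 0.656644
risk-neutral PD = N(−d₂) = N(-0.656644) = 0.255705

PD=0.2557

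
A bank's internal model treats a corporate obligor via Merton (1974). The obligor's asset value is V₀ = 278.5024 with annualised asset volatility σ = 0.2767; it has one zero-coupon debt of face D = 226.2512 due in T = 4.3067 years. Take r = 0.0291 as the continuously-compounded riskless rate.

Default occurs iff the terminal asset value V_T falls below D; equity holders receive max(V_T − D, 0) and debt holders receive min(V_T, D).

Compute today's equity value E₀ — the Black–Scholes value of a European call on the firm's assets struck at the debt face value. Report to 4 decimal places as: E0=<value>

E0=101.9742

Equity is a call on the firm's assets struck at D = 226.2512:
d₁ = [ln(V₀/D) + (r + σ²/2)T] / (σ√T)
   = [ln(278.5024/226.2512) + (0.0291 + 0.5·0.2767²)·4.3067] / (0.2767·√4.3067)
   = [0.207781 + 0.290192] / 0.574224 = 0.867209
d₂ = d₁ − σ√T = 0.867209 − 0.574224 = 0.292985
N(d₁) = 0.807086,  N(d₂) = 0.615233,  e^(−rT) = 0.882210
E₀ = V₀·N(d₁) − D·e^(−rT)·N(d₂)
   = 278.5024·0.807086 − 226.2512·0.882210·0.615233 = 101.974243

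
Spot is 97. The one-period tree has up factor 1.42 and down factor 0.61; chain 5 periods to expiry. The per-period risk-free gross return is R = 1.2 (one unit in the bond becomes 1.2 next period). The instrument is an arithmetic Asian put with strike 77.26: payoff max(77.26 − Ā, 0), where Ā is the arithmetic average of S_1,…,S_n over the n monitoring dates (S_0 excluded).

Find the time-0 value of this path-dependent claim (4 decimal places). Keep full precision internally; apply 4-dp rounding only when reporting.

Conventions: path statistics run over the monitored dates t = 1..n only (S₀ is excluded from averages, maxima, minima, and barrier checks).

price = 1.0929

No-arbitrage gives p* = (R−d)/(u−d) = 0.7284: enumerate every path, weight its payoff by its p*-probability, and discount by R^5.
Enumerate all 2^5 = 32 price paths (U = up ×1.42, D = down ×0.61); each path with k up-moves has probability p*^k·(1−p*)^(5−k).
DDDDD: Ā=27.7808, payoff=49.4792, prob=0.001478
UDDDD: Ā=64.6700, payoff=12.5900, prob=0.003964
DUDDD: Ā=48.9560, payoff=28.3040, prob=0.003964
UUDDD: Ā=113.9632, payoff=0.0000, prob=0.010630
DDUDD: Ā=39.3705, payoff=37.8895, prob=0.003964
UDUDD: Ā=91.6493, payoff=0.0000, prob=0.010630
DUUDD: Ā=75.9353, payoff=1.3247, prob=0.010630
UUUDD: Ā=176.7674, payoff=0.0000, prob=0.028509
DDDUD: Ā=33.5233, payoff=43.7367, prob=0.003964
UDDUD: Ā=78.0378, payoff=0.0000, prob=0.010630
DUDUD: Ā=62.3238, payoff=14.9362, prob=0.010630
UUDUD: Ā=145.0817, payoff=0.0000, prob=0.028509
DDUUD: Ā=52.7383, payoff=24.5217, prob=0.010630
UDUUD: Ā=122.7678, payoff=0.0000, prob=0.028509
DUUUD: Ā=107.0538, payoff=0.0000, prob=0.028509
UUUUD: Ā=249.2073, payoff=0.0000, prob=0.076455
DDDDU: Ā=29.9565, payoff=47.3035, prob=0.003964
UDDDU: Ā=69.7348, payoff=7.5252, prob=0.010630
DUDDU: Ā=54.0208, payoff=23.2392, prob=0.010630
UUDDU: Ā=125.7534, payoff=0.0000, prob=0.028509
DDUDU: Ā=44.4353, payoff=32.8247, prob=0.010630
UDUDU: Ā=103.4396, payoff=0.0000, prob=0.028509
DUUDU: Ā=87.7256, payoff=0.0000, prob=0.028509
UUUDU: Ā=204.2136, payoff=0.0000, prob=0.076455
DDDUU: Ā=38.5881, payoff=38.6719, prob=0.010630
UDDUU: Ā=89.8281, payoff=0.0000, prob=0.028509
DUDUU: Ā=74.1141, payoff=3.1459, prob=0.028509
UUDUU: Ā=172.5279, payoff=0.0000, prob=0.076455
DDUUU: Ā=64.5285, payoff=12.7315, prob=0.028509
UDUUU: Ā=150.2140, payoff=0.0000, prob=0.076455
DUUUU: Ā=134.5000, payoff=0.0000, prob=0.076455
UUUUU: Ā=313.0984, payoff=0.0000, prob=0.205038
Price = Σ prob·payoff / R^5 = 2.719531 / 2.488320 = 1.0929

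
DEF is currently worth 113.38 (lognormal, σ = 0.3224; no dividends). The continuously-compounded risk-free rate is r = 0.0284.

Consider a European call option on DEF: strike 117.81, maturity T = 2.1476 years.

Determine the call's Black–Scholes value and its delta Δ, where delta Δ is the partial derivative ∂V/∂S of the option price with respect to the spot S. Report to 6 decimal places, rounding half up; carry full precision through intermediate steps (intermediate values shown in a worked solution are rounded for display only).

σ√T = 0.3224·√2.1476 = 0.472467
d₁ = (ln(S/K) + (r+σ²/2)T) / (σ√T) = (ln(113.38/117.81) + (0.0284+0.3224²/2)·2.1476) / 0.472467 = (-0.038328 + 0.172605) / 0.472467 = 0.284202
d₂ = d₁ − σ√T = 0.284202 − 0.472467 = -0.188265
e^{−rT} = 0.940831
N(d₁) = 0.611872,  N(d₂) = 0.425335
Call price V = S·N(d₁) − K·e^{−rT}·N(d₂) = 69.374090 − 47.143777 = 22.230313
Δ = N(d₁) = 0.611872

price = 22.230313
Δ = 0.611872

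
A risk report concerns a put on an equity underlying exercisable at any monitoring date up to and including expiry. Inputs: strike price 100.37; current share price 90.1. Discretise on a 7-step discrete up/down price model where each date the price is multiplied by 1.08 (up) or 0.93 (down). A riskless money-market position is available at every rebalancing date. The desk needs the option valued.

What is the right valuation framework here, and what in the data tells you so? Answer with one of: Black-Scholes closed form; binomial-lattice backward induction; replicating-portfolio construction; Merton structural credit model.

framework: binomial-lattice backward induction

Key observation: the exercise right at every one of the 7 steps is what matters: each node needs max(100.37 − S, continuation), which only the stepwise tree valuation starting from spot 90.1 delivers.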